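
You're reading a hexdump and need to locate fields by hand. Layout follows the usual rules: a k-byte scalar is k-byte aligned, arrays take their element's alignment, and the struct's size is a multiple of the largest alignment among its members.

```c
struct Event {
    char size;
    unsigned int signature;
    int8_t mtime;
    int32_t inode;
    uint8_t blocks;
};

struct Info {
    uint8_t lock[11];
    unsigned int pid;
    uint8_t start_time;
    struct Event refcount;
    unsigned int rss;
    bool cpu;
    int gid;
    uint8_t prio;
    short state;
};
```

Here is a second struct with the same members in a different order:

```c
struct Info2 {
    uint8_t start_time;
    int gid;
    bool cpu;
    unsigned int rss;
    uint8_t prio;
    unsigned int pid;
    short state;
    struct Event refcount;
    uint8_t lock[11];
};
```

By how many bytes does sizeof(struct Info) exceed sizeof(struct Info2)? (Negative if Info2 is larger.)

Event: size at 0 (size 1, align 1) → ends 1; pad 3 to align 4 for signature; signature at 4 (size 4, align 4) → ends 8; mtime at 8 (size 1, align 1) → ends 9; pad 3 to align 4 for inode; inode at 12 (size 4, align 4) → ends 16; blocks at 16 (size 1, align 1) → ends 17; tail pad 3 to reach multiple of 4; total 20 bytes, alignment 4
lock at 0 (size 11, align 1) → ends 11
pad 1 to align 4 for pid
pid at 12 (size 4, align 4) → ends 16
start_time at 16 (size 1, align 1) → ends 17
pad 3 to align 4 for refcount
refcount at 20 (size 20, align 4) → ends 40
rss at 40 (size 4, align 4) → ends 44
cpu at 44 (size 1, align 1) → ends 45
pad 3 to align 4 for gid
gid at 48 (size 4, align 4) → ends 52
prio at 52 (size 1, align 1) → ends 53
pad 1 to align 2 for state
state at 54 (size 2, align 2) → ends 56
total 56 bytes, alignment 4
— Info2 —
start_time at 0 (size 1, align 1) → ends 1
pad 3 to align 4 for gid
gid at 4 (size 4, align 4) → ends 8
cpu at 8 (size 1, align 1) → ends 9
pad 3 to align 4 for rss
rss at 12 (size 4, align 4) → ends 16
prio at 16 (size 1, align 1) → ends 17
pad 3 to align 4 for pid
pid at 20 (size 4, align 4) → ends 24
state at 24 (size 2, align 2) → ends 26
pad 2 to align 4 for refcount
refcount at 28 (size 20, align 4) → ends 48
lock at 48 (size 11, align 1) → ends 59
tail pad 1 to reach multiple of 4
total 60 bytes, alignment 4
56 − 60 = -4

-4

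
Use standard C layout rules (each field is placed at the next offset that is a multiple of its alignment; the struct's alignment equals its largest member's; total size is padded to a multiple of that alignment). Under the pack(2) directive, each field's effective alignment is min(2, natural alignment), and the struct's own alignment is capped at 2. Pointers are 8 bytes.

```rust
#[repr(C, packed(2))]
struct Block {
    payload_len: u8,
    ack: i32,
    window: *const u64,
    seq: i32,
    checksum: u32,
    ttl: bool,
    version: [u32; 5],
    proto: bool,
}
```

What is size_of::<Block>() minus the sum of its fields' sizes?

payload_len at 0 (size 1, align 1) → ends 1
pad 1 to align 2 for ack
ack at 2 (size 4, align 2) → ends 6
window at 6 (size 8, align 2) → ends 14
seq at 14 (size 4, align 2) → ends 18
checksum at 18 (size 4, align 2) → ends 22
ttl at 22 (size 1, align 1) → ends 23
pad 1 to align 2 for version
version at 24 (size 20, align 2) → ends 44
proto at 44 (size 1, align 1) → ends 45
tail pad 1 to reach multiple of 2
total 46 bytes, alignment 2
data bytes 43, size 46 → padding 3

3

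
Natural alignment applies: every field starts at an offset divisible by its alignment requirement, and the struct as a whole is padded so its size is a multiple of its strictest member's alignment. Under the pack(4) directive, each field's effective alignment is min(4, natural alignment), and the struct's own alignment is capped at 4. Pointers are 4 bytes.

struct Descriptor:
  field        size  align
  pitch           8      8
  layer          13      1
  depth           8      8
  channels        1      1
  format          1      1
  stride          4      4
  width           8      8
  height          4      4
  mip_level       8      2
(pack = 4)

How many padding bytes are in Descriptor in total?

5

pitch at 0 (size 8, align 4) → ends 8
layer at 8 (size 13, align 1) → ends 21
pad 3 to align 4 for depth
depth at 24 (size 8, align 4) → ends 32
channels at 32 (size 1, align 1) → ends 33
format at 33 (size 1, align 1) → ends 34
pad 2 to align 4 for stride
stride at 36 (size 4, align 4) → ends 40
width at 40 (size 8, align 4) → ends 48
height at 48 (size 4, align 4) → ends 52
mip_level at 52 (size 8, align 2) → ends 60
total 60 bytes, alignment 4
data bytes 55, size 60 → padding 5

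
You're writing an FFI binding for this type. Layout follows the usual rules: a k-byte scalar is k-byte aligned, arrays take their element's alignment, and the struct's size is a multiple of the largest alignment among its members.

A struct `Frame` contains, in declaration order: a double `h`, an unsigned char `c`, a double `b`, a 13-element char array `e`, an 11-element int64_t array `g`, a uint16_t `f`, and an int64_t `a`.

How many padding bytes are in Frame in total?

16

@0: h [8B, align 8] → 8
@8: c [1B, align 1] → 9
+7 pad (align 8)
@16: b [8B, align 8] → 24
@24: e [13B, align 1] → 37
+3 pad (align 8)
@40: g [88B, align 8] → 128
@128: f [2B, align 2] → 130
+6 pad (align 8)
@136: a [8B, align 8] → 144
size 144, align 8
data bytes 128, size 144 → padding 16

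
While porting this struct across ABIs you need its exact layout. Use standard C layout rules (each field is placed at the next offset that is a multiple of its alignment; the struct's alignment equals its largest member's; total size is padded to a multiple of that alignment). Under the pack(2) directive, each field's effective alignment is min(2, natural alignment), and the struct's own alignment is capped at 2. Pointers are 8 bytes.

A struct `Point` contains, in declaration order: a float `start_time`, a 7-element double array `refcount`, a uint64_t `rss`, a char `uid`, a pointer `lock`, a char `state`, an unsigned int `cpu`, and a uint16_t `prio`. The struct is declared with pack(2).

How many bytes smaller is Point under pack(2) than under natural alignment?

18

natural layout:
  start_time at 0 (size 4, align 4) → ends 4
  pad 4 to align 8 for refcount
  refcount at 8 (size 56, align 8) → ends 64
  rss at 64 (size 8, align 8) → ends 72
  uid at 72 (size 1, align 1) → ends 73
  pad 7 to align 8 for lock
  lock at 80 (size 8, align 8) → ends 88
  state at 88 (size 1, align 1) → ends 89
  pad 3 to align 4 for cpu
  cpu at 92 (size 4, align 4) → ends 96
  prio at 96 (size 2, align 2) → ends 98
  tail pad 6 to reach multiple of 8
  total 104 bytes, alignment 8
packed(2) layout:
  start_time at 0 (size 4, align 2) → ends 4
  refcount at 4 (size 56, align 2) → ends 60
  rss at 60 (size 8, align 2) → ends 68
  uid at 68 (size 1, align 1) → ends 69
  pad 1 to align 2 for lock
  lock at 70 (size 8, align 2) → ends 78
  state at 78 (size 1, align 1) → ends 79
  pad 1 to align 2 for cpu
  cpu at 80 (size 4, align 2) → ends 84
  prio at 84 (size 2, align 2) → ends 86
  total 86 bytes, alignment 2
104 − 86 = 18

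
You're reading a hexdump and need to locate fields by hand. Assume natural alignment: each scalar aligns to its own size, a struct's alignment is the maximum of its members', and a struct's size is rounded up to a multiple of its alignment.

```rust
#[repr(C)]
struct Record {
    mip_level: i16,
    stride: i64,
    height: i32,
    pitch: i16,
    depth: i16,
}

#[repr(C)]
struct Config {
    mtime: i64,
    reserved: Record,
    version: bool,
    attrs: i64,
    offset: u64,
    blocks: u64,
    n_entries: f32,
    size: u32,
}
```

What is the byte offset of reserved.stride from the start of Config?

Record: @0: mip_level [2B, align 2] → 2; +6 pad (align 8); @8: stride [8B, align 8] → 16; @16: height [4B, align 4] → 20; @20: pitch [2B, align 2] → 22; @22: depth [2B, align 2] → 24; size 24, align 8
@0: mtime [8B, align 8] → 8
@8: reserved [24B, align 8] → 32
within Record: stride at 8
8 + 8 = 16

16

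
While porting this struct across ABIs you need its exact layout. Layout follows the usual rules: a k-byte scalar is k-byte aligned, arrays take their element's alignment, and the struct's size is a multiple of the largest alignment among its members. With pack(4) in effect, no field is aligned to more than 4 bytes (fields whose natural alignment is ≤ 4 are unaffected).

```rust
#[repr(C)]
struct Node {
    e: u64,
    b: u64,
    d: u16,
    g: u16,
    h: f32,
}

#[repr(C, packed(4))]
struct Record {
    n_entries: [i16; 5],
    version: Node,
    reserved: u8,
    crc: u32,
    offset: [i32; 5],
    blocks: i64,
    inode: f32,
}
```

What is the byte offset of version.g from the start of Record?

30

Node: @0: e [8B, align 8] → 8; @8: b [8B, align 8] → 16; @16: d [2B, align 2] → 18; @18: g [2B, align 2] → 20; @20: h [4B, align 4] → 24; size 24, align 8
@0: n_entries [10B, align 2] → 10
+2 pad (align 4)
@12: version [24B, align 4] → 36
within Node: g at 18
12 + 18 = 30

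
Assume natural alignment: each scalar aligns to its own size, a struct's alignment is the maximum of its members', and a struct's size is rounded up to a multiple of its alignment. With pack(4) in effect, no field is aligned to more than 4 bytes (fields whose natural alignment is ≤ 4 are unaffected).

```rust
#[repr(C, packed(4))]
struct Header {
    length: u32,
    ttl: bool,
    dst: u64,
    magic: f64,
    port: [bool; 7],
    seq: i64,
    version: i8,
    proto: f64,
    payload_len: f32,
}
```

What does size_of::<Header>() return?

56

0..4  length  (4B, 4-aligned)
4..5  ttl  (1B, 1-aligned)
5..8  -- padding (3B)
8..16  dst  (8B, 4-aligned)
16..24  magic  (8B, 4-aligned)
24..31  port  (7B, 1-aligned)
31..32  -- padding (1B)
32..40  seq  (8B, 4-aligned)
40..41  version  (1B, 1-aligned)
41..44  -- padding (3B)
44..52  proto  (8B, 4-aligned)
52..56  payload_len  (4B, 4-aligned)
sizeof = 56, alignof = 4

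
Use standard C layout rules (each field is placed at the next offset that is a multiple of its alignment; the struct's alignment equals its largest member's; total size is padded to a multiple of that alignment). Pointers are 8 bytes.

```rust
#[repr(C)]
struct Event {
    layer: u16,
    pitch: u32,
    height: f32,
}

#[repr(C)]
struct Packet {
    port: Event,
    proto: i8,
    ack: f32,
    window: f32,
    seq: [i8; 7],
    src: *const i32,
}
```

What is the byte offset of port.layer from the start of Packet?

Event: layer at 0 (size 2, align 2) → ends 2; pad 2 to align 4 for pitch; pitch at 4 (size 4, align 4) → ends 8; height at 8 (size 4, align 4) → ends 12; total 12 bytes, alignment 4
port at 0 (size 12, align 4) → ends 12
within Event: layer at 0
0 + 0 = 0

0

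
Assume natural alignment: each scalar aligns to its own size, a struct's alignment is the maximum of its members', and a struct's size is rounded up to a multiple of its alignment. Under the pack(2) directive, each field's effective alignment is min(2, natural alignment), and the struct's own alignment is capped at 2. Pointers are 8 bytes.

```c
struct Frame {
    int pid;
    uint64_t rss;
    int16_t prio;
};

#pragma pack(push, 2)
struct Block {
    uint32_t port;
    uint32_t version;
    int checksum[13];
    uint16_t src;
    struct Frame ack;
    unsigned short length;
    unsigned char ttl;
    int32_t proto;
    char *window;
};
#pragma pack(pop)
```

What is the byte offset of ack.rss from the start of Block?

70

Frame: 0..4  pid  (4B, 4-aligned); 4..8  -- padding (4B); 8..16  rss  (8B, 8-aligned); 16..18  prio  (2B, 2-aligned); 18..24  -- tail padding (6B); sizeof = 24, alignof = 8
0..4  port  (4B, 2-aligned)
4..8  version  (4B, 2-aligned)
8..60  checksum  (52B, 2-aligned)
60..62  src  (2B, 2-aligned)
62..86  ack  (24B, 2-aligned)
within Frame: rss at 8
62 + 8 = 70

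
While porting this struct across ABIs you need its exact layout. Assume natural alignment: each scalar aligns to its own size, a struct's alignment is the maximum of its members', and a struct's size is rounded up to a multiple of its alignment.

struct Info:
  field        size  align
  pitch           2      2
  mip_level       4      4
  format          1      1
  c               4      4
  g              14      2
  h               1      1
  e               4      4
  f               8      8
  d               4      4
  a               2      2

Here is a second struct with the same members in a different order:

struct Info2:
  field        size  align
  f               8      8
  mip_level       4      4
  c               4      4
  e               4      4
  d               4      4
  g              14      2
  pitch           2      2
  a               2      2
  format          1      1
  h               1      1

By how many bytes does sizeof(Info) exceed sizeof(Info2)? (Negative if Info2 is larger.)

8

0..2  pitch  (2B, 2-aligned)
2..4  -- padding (2B)
4..8  mip_level  (4B, 4-aligned)
8..9  format  (1B, 1-aligned)
9..12  -- padding (3B)
12..16  c  (4B, 4-aligned)
16..30  g  (14B, 2-aligned)
30..31  h  (1B, 1-aligned)
31..32  -- padding (1B)
32..36  e  (4B, 4-aligned)
36..40  -- padding (4B)
40..48  f  (8B, 8-aligned)
48..52  d  (4B, 4-aligned)
52..54  a  (2B, 2-aligned)
54..56  -- tail padding (2B)
sizeof = 56, alignof = 8
— Info2 —
0..8  f  (8B, 8-aligned)
8..12  mip_level  (4B, 4-aligned)
12..16  c  (4B, 4-aligned)
16..20  e  (4B, 4-aligned)
20..24  d  (4B, 4-aligned)
24..38  g  (14B, 2-aligned)
38..40  pitch  (2B, 2-aligned)
40..42  a  (2B, 2-aligned)
42..43  format  (1B, 1-aligned)
43..44  h  (1B, 1-aligned)
44..48  -- tail padding (4B)
sizeof = 48, alignof = 8
56 − 48 = 8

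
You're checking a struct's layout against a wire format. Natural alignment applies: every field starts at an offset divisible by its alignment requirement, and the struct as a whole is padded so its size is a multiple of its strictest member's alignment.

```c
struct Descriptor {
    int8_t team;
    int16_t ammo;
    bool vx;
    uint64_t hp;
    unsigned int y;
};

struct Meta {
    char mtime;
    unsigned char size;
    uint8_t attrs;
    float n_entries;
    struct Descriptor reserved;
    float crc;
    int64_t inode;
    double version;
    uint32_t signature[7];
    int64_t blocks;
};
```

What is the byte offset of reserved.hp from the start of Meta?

16

Descriptor: team at 0 (size 1, align 1) → ends 1; pad 1 to align 2 for ammo; ammo at 2 (size 2, align 2) → ends 4; vx at 4 (size 1, align 1) → ends 5; pad 3 to align 8 for hp; hp at 8 (size 8, align 8) → ends 16; y at 16 (size 4, align 4) → ends 20; tail pad 4 to reach multiple of 8; total 24 bytes, alignment 8
mtime at 0 (size 1, align 1) → ends 1
size at 1 (size 1, align 1) → ends 2
attrs at 2 (size 1, align 1) → ends 3
pad 1 to align 4 for n_entries
n_entries at 4 (size 4, align 4) → ends 8
reserved at 8 (size 24, align 8) → ends 32
within Descriptor: hp at 8
8 + 8 = 16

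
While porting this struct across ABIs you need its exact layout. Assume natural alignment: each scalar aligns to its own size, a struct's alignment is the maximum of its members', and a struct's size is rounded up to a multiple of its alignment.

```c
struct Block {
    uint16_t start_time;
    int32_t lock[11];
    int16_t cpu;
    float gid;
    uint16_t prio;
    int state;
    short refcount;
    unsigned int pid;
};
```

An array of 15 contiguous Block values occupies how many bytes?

1080

0..2  start_time  (2B, 2-aligned)
2..4  -- padding (2B)
4..48  lock  (44B, 4-aligned)
48..50  cpu  (2B, 2-aligned)
50..52  -- padding (2B)
52..56  gid  (4B, 4-aligned)
56..58  prio  (2B, 2-aligned)
58..60  -- padding (2B)
60..64  state  (4B, 4-aligned)
64..66  refcount  (2B, 2-aligned)
66..68  -- padding (2B)
68..72  pid  (4B, 4-aligned)
sizeof = 72, alignof = 4
array of 15: 15 × 72 = 1080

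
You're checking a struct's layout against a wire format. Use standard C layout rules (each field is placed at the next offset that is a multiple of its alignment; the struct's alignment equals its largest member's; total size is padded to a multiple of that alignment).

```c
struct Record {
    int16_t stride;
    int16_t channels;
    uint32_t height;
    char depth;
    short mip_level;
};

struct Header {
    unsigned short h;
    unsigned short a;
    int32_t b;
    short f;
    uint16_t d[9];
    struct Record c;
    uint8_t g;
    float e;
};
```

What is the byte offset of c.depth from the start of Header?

36

Record: @0: stride [2B, align 2] → 2; @2: channels [2B, align 2] → 4; @4: height [4B, align 4] → 8; @8: depth [1B, align 1] → 9; +1 pad (align 2); @10: mip_level [2B, align 2] → 12; size 12, align 4
@0: h [2B, align 2] → 2
@2: a [2B, align 2] → 4
@4: b [4B, align 4] → 8
@8: f [2B, align 2] → 10
@10: d [18B, align 2] → 28
@28: c [12B, align 4] → 40
within Record: depth at 8
28 + 8 = 36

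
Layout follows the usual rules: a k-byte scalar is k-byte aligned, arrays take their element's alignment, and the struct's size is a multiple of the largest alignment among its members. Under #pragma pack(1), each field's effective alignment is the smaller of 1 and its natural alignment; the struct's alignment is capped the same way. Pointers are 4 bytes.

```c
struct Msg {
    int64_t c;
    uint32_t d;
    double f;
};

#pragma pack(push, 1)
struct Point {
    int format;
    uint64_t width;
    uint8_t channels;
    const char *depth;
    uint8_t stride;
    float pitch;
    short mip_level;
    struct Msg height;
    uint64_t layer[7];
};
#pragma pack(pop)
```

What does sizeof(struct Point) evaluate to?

104

Msg: @0: c [8B, align 8] → 8; @8: d [4B, align 4] → 12; +4 pad (align 8); @16: f [8B, align 8] → 24; size 24, align 8
@0: format [4B, align 1] → 4
@4: width [8B, align 1] → 12
@12: channels [1B, align 1] → 13
@13: depth [4B, align 1] → 17
@17: stride [1B, align 1] → 18
@18: pitch [4B, align 1] → 22
@22: mip_level [2B, align 1] → 24
@24: height [24B, align 1] → 48
@48: layer [56B, align 1] → 104
size 104, align 1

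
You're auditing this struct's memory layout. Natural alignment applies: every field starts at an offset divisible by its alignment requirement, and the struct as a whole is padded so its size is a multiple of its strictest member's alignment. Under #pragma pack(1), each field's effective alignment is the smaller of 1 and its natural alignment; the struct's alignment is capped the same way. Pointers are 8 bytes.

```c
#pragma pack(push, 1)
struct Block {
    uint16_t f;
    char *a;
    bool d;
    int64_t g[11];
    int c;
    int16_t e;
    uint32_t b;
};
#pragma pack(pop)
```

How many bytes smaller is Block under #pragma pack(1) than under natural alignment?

natural layout:
  @0: f [2B, align 2] → 2
  +6 pad (align 8)
  @8: a [8B, align 8] → 16
  @16: d [1B, align 1] → 17
  +7 pad (align 8)
  @24: g [88B, align 8] → 112
  @112: c [4B, align 4] → 116
  @116: e [2B, align 2] → 118
  +2 pad (align 4)
  @120: b [4B, align 4] → 124
  +4 tail pad (align 8)
  size 128, align 8
packed(1) layout:
  @0: f [2B, align 1] → 2
  @2: a [8B, align 1] → 10
  @10: d [1B, align 1] → 11
  @11: g [88B, align 1] → 99
  @99: c [4B, align 1] → 103
  @103: e [2B, align 1] → 105
  @105: b [4B, align 1] → 109
  size 109, align 1
128 − 109 = 19

19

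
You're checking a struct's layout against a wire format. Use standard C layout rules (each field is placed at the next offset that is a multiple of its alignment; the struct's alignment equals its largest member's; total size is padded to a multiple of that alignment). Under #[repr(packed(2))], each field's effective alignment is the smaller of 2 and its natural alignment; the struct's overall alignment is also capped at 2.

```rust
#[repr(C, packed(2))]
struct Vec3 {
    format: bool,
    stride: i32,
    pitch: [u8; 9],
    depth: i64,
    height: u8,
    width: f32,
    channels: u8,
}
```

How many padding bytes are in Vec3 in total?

4

0..1  format  (1B, 1-aligned)
1..2  -- padding (1B)
2..6  stride  (4B, 2-aligned)
6..15  pitch  (9B, 1-aligned)
15..16  -- padding (1B)
16..24  depth  (8B, 2-aligned)
24..25  height  (1B, 1-aligned)
25..26  -- padding (1B)
26..30  width  (4B, 2-aligned)
30..31  channels  (1B, 1-aligned)
31..32  -- tail padding (1B)
sizeof = 32, alignof = 2
data bytes 28, size 32 → padding 4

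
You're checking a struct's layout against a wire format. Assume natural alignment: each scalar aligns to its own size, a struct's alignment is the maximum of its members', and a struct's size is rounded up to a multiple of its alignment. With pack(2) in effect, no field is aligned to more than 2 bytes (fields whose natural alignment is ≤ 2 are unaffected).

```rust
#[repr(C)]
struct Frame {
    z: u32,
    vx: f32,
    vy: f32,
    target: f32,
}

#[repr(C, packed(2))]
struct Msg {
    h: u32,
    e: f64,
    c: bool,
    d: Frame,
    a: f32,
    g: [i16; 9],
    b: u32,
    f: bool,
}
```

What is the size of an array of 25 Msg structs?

Frame: z at 0 (size 4, align 4) → ends 4; vx at 4 (size 4, align 4) → ends 8; vy at 8 (size 4, align 4) → ends 12; target at 12 (size 4, align 4) → ends 16; total 16 bytes, alignment 4
h at 0 (size 4, align 2) → ends 4
e at 4 (size 8, align 2) → ends 12
c at 12 (size 1, align 1) → ends 13
pad 1 to align 2 for d
d at 14 (size 16, align 2) → ends 30
a at 30 (size 4, align 2) → ends 34
g at 34 (size 18, align 2) → ends 52
b at 52 (size 4, align 2) → ends 56
f at 56 (size 1, align 1) → ends 57
tail pad 1 to reach multiple of 2
total 58 bytes, alignment 2
array of 25: 25 × 58 = 1450

1450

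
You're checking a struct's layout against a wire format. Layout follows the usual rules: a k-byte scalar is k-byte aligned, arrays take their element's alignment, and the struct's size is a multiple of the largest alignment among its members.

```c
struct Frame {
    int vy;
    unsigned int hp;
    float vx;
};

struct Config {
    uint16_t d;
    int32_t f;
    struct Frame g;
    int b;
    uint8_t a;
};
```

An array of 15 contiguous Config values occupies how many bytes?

420

Frame: @0: vy [4B, align 4] → 4; @4: hp [4B, align 4] → 8; @8: vx [4B, align 4] → 12; size 12, align 4
@0: d [2B, align 2] → 2
+2 pad (align 4)
@4: f [4B, align 4] → 8
@8: g [12B, align 4] → 20
@20: b [4B, align 4] → 24
@24: a [1B, align 1] → 25
+3 tail pad (align 4)
size 28, align 4
array of 15: 15 × 28 = 420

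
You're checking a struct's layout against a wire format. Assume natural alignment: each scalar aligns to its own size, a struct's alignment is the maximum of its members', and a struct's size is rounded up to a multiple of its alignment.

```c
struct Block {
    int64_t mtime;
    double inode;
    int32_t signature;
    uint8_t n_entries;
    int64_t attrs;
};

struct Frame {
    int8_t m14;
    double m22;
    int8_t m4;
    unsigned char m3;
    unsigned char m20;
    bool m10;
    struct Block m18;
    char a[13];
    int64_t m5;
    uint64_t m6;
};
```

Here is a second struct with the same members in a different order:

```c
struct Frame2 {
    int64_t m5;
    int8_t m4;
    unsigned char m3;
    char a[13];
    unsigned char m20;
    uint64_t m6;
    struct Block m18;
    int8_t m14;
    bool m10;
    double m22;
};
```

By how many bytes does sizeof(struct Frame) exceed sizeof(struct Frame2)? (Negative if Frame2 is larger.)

Block: 0..8  mtime  (8B, 8-aligned); 8..16  inode  (8B, 8-aligned); 16..20  signature  (4B, 4-aligned); 20..21  n_entries  (1B, 1-aligned); 21..24  -- padding (3B); 24..32  attrs  (8B, 8-aligned); sizeof = 32, alignof = 8
0..1  m14  (1B, 1-aligned)
1..8  -- padding (7B)
8..16  m22  (8B, 8-aligned)
16..17  m4  (1B, 1-aligned)
17..18  m3  (1B, 1-aligned)
18..19  m20  (1B, 1-aligned)
19..20  m10  (1B, 1-aligned)
20..24  -- padding (4B)
24..56  m18  (32B, 8-aligned)
56..69  a  (13B, 1-aligned)
69..72  -- padding (3B)
72..80  m5  (8B, 8-aligned)
80..88  m6  (8B, 8-aligned)
sizeof = 88, alignof = 8
— Frame2 —
0..8  m5  (8B, 8-aligned)
8..9  m4  (1B, 1-aligned)
9..10  m3  (1B, 1-aligned)
10..23  a  (13B, 1-aligned)
23..24  m20  (1B, 1-aligned)
24..32  m6  (8B, 8-aligned)
32..64  m18  (32B, 8-aligned)
64..65  m14  (1B, 1-aligned)
65..66  m10  (1B, 1-aligned)
66..72  -- padding (6B)
72..80  m22  (8B, 8-aligned)
sizeof = 80, alignof = 8
88 − 80 = 8

8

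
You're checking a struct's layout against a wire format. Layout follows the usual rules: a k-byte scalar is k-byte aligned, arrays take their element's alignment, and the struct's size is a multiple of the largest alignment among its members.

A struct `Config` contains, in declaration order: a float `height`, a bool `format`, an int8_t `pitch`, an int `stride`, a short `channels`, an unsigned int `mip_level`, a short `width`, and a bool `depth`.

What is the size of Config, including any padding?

@0: height [4B, align 4] → 4
@4: format [1B, align 1] → 5
@5: pitch [1B, align 1] → 6
+2 pad (align 4)
@8: stride [4B, align 4] → 12
@12: channels [2B, align 2] → 14
+2 pad (align 4)
@16: mip_level [4B, align 4] → 20
@20: width [2B, align 2] → 22
@22: depth [1B, align 1] → 23
+1 tail pad (align 4)
size 24, align 4

24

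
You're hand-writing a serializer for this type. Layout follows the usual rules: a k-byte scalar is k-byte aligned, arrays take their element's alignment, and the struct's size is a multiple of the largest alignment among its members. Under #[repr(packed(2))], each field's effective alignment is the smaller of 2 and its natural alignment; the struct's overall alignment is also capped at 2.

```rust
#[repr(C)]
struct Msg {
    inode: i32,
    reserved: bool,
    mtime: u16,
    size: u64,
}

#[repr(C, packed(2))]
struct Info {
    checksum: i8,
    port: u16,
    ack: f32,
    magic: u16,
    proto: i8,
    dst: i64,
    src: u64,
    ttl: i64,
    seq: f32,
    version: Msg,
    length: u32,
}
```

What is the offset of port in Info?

Msg: @0: inode [4B, align 4] → 4; @4: reserved [1B, align 1] → 5; +1 pad (align 2); @6: mtime [2B, align 2] → 8; @8: size [8B, align 8] → 16; size 16, align 8
@0: checksum [1B, align 1] → 1
+1 pad (align 2)
@2: port [2B, align 2] → 4

2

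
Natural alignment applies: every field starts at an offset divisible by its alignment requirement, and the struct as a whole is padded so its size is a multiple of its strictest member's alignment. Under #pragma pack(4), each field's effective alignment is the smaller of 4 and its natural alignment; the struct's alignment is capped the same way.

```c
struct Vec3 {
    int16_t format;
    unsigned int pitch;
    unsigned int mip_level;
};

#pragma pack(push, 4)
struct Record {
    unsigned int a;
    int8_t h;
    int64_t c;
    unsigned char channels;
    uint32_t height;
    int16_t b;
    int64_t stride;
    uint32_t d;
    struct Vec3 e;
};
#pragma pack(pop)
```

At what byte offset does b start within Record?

24

Vec3: format at 0 (size 2, align 2) → ends 2; pad 2 to align 4 for pitch; pitch at 4 (size 4, align 4) → ends 8; mip_level at 8 (size 4, align 4) → ends 12; total 12 bytes, alignment 4
a at 0 (size 4, align 4) → ends 4
h at 4 (size 1, align 1) → ends 5
pad 3 to align 4 for c
c at 8 (size 8, align 4) → ends 16
channels at 16 (size 1, align 1) → ends 17
pad 3 to align 4 for height
height at 20 (size 4, align 4) → ends 24
b at 24 (size 2, align 2) → ends 26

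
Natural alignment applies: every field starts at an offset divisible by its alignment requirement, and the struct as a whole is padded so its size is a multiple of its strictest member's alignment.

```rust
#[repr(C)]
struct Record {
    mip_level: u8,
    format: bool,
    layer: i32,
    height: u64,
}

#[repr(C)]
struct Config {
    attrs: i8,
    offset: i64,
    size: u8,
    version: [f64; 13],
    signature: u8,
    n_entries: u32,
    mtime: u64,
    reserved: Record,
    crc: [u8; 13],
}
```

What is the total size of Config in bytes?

Record: @0: mip_level [1B, align 1] → 1; @1: format [1B, align 1] → 2; +2 pad (align 4); @4: layer [4B, align 4] → 8; @8: height [8B, align 8] → 16; size 16, align 8
@0: attrs [1B, align 1] → 1
+7 pad (align 8)
@8: offset [8B, align 8] → 16
@16: size [1B, align 1] → 17
+7 pad (align 8)
@24: version [104B, align 8] → 128
@128: signature [1B, align 1] → 129
+3 pad (align 4)
@132: n_entries [4B, align 4] → 136
@136: mtime [8B, align 8] → 144
@144: reserved [16B, align 8] → 160
@160: crc [13B, align 1] → 173
+3 tail pad (align 8)
size 176, align 8

176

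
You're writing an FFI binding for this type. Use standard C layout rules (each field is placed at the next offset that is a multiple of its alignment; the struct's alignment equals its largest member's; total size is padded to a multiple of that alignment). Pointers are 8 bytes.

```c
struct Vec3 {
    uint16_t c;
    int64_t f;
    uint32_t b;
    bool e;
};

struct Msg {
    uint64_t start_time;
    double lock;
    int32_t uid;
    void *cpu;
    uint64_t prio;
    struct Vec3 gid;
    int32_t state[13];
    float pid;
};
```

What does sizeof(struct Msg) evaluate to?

Vec3: 0..2  c  (2B, 2-aligned); 2..8  -- padding (6B); 8..16  f  (8B, 8-aligned); 16..20  b  (4B, 4-aligned); 20..21  e  (1B, 1-aligned); 21..24  -- tail padding (3B); sizeof = 24, alignof = 8
0..8  start_time  (8B, 8-aligned)
8..16  lock  (8B, 8-aligned)
16..20  uid  (4B, 4-aligned)
20..24  -- padding (4B)
24..32  cpu  (8B, 8-aligned)
32..40  prio  (8B, 8-aligned)
40..64  gid  (24B, 8-aligned)
64..116  state  (52B, 4-aligned)
116..120  pid  (4B, 4-aligned)
sizeof = 120, alignof = 8

120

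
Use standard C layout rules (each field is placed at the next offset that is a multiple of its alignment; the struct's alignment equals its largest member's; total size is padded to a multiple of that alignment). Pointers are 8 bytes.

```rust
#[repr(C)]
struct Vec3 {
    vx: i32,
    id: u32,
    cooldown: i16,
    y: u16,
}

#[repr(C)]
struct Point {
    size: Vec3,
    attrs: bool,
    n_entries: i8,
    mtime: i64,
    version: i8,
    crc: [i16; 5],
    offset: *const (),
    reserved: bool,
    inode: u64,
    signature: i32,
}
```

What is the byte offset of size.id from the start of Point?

Vec3: 0..4  vx  (4B, 4-aligned); 4..8  id  (4B, 4-aligned); 8..10  cooldown  (2B, 2-aligned); 10..12  y  (2B, 2-aligned); sizeof = 12, alignof = 4
0..12  size  (12B, 4-aligned)
within Vec3: id at 4
0 + 4 = 4

4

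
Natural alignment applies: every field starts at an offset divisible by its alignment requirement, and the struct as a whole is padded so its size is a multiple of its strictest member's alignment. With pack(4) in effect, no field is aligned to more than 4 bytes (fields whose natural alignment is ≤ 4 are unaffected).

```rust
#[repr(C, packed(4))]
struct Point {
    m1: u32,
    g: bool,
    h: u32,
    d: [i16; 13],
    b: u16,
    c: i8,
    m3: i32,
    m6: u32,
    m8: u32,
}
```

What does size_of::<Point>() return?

@0: m1 [4B, align 4] → 4
@4: g [1B, align 1] → 5
+3 pad (align 4)
@8: h [4B, align 4] → 12
@12: d [26B, align 2] → 38
@38: b [2B, align 2] → 40
@40: c [1B, align 1] → 41
+3 pad (align 4)
@44: m3 [4B, align 4] → 48
@48: m6 [4B, align 4] → 52
@52: m8 [4B, align 4] → 56
size 56, align 4

56 bytes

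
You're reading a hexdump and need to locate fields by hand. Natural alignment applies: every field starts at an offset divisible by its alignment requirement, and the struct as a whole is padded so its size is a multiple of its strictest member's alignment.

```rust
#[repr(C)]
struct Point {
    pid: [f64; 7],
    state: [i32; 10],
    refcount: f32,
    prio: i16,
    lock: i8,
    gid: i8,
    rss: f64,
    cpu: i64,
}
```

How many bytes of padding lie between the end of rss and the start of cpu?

0

0..56  pid  (56B, 8-aligned)
56..96  state  (40B, 4-aligned)
96..100  refcount  (4B, 4-aligned)
100..102  prio  (2B, 2-aligned)
102..103  lock  (1B, 1-aligned)
103..104  gid  (1B, 1-aligned)
104..112  rss  (8B, 8-aligned)
112..120  cpu  (8B, 8-aligned)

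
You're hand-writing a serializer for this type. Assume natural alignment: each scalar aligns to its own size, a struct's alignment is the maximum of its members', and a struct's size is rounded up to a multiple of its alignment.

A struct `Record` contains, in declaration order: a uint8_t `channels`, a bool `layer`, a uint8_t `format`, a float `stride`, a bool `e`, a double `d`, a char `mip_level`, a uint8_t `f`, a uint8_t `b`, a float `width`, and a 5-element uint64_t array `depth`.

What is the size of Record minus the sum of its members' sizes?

@0: channels [1B, align 1] → 1
@1: layer [1B, align 1] → 2
@2: format [1B, align 1] → 3
+1 pad (align 4)
@4: stride [4B, align 4] → 8
@8: e [1B, align 1] → 9
+7 pad (align 8)
@16: d [8B, align 8] → 24
@24: mip_level [1B, align 1] → 25
@25: f [1B, align 1] → 26
@26: b [1B, align 1] → 27
+1 pad (align 4)
@28: width [4B, align 4] → 32
@32: depth [40B, align 8] → 72
size 72, align 8
data bytes 63, size 72 → padding 9

9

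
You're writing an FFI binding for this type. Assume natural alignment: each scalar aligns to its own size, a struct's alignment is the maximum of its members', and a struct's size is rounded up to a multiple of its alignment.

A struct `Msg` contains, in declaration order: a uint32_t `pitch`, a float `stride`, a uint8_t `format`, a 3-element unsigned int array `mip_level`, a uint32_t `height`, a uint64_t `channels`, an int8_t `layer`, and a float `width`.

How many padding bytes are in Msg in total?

10

pitch at 0 (size 4, align 4) → ends 4
stride at 4 (size 4, align 4) → ends 8
format at 8 (size 1, align 1) → ends 9
pad 3 to align 4 for mip_level
mip_level at 12 (size 12, align 4) → ends 24
height at 24 (size 4, align 4) → ends 28
pad 4 to align 8 for channels
channels at 32 (size 8, align 8) → ends 40
layer at 40 (size 1, align 1) → ends 41
pad 3 to align 4 for width
width at 44 (size 4, align 4) → ends 48
total 48 bytes, alignment 8
data bytes 38, size 48 → padding 10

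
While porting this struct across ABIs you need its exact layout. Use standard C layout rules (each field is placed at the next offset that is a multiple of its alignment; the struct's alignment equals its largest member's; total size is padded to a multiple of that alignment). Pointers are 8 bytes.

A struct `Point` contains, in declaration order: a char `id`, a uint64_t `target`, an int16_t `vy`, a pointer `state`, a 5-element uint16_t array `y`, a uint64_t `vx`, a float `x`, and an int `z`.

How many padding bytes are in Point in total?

19

0..1  id  (1B, 1-aligned)
1..8  -- padding (7B)
8..16  target  (8B, 8-aligned)
16..18  vy  (2B, 2-aligned)
18..24  -- padding (6B)
24..32  state  (8B, 8-aligned)
32..42  y  (10B, 2-aligned)
42..48  -- padding (6B)
48..56  vx  (8B, 8-aligned)
56..60  x  (4B, 4-aligned)
60..64  z  (4B, 4-aligned)
sizeof = 64, alignof = 8
data bytes 45, size 64 → padding 19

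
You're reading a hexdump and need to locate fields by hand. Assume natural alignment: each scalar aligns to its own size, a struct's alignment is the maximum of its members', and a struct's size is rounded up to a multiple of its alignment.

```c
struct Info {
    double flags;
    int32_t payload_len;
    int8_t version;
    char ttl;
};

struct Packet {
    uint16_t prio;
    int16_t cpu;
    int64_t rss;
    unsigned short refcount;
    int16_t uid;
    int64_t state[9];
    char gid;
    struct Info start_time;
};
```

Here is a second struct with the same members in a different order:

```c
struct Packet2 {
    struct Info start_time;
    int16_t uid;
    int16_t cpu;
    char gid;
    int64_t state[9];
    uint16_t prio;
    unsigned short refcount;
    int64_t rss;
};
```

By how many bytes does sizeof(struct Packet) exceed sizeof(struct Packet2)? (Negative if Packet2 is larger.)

8

Info: flags at 0 (size 8, align 8) → ends 8; payload_len at 8 (size 4, align 4) → ends 12; version at 12 (size 1, align 1) → ends 13; ttl at 13 (size 1, align 1) → ends 14; tail pad 2 to reach multiple of 8; total 16 bytes, alignment 8
prio at 0 (size 2, align 2) → ends 2
cpu at 2 (size 2, align 2) → ends 4
pad 4 to align 8 for rss
rss at 8 (size 8, align 8) → ends 16
refcount at 16 (size 2, align 2) → ends 18
uid at 18 (size 2, align 2) → ends 20
pad 4 to align 8 for state
state at 24 (size 72, align 8) → ends 96
gid at 96 (size 1, align 1) → ends 97
pad 7 to align 8 for start_time
start_time at 104 (size 16, align 8) → ends 120
total 120 bytes, alignment 8
— Packet2 —
start_time at 0 (size 16, align 8) → ends 16
uid at 16 (size 2, align 2) → ends 18
cpu at 18 (size 2, align 2) → ends 20
gid at 20 (size 1, align 1) → ends 21
pad 3 to align 8 for state
state at 24 (size 72, align 8) → ends 96
prio at 96 (size 2, align 2) → ends 98
refcount at 98 (size 2, align 2) → ends 100
pad 4 to align 8 for rss
rss at 104 (size 8, align 8) → ends 112
total 112 bytes, alignment 8
120 − 112 = 8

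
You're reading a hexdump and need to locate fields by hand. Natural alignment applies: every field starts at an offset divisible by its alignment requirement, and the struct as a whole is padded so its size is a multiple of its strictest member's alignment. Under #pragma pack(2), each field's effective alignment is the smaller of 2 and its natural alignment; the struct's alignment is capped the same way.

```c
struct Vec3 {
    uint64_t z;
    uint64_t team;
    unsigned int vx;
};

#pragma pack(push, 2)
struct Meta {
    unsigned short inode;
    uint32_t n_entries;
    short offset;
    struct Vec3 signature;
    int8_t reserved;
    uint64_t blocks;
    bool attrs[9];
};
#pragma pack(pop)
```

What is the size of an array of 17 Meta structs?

Vec3: 0..8  z  (8B, 8-aligned); 8..16  team  (8B, 8-aligned); 16..20  vx  (4B, 4-aligned); 20..24  -- tail padding (4B); sizeof = 24, alignof = 8
0..2  inode  (2B, 2-aligned)
2..6  n_entries  (4B, 2-aligned)
6..8  offset  (2B, 2-aligned)
8..32  signature  (24B, 2-aligned)
32..33  reserved  (1B, 1-aligned)
33..34  -- padding (1B)
34..42  blocks  (8B, 2-aligned)
42..51  attrs  (9B, 1-aligned)
51..52  -- tail padding (1B)
sizeof = 52, alignof = 2
array of 17: 17 × 52 = 884

884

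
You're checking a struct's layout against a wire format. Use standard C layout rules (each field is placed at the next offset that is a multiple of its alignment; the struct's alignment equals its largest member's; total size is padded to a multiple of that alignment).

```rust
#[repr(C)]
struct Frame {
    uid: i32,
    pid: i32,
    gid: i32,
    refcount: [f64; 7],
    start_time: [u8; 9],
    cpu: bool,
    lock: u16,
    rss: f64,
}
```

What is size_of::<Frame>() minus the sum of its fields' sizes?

8

@0: uid [4B, align 4] → 4
@4: pid [4B, align 4] → 8
@8: gid [4B, align 4] → 12
+4 pad (align 8)
@16: refcount [56B, align 8] → 72
@72: start_time [9B, align 1] → 81
@81: cpu [1B, align 1] → 82
@82: lock [2B, align 2] → 84
+4 pad (align 8)
@88: rss [8B, align 8] → 96
size 96, align 8
data bytes 88, size 96 → padding 8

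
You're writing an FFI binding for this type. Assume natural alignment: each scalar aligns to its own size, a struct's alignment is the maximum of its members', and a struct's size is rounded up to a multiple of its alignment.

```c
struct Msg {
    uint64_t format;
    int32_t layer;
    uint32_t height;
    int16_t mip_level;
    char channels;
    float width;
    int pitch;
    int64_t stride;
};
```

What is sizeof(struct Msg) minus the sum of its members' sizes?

0..8  format  (8B, 8-aligned)
8..12  layer  (4B, 4-aligned)
12..16  height  (4B, 4-aligned)
16..18  mip_level  (2B, 2-aligned)
18..19  channels  (1B, 1-aligned)
19..20  -- padding (1B)
20..24  width  (4B, 4-aligned)
24..28  pitch  (4B, 4-aligned)
28..32  -- padding (4B)
32..40  stride  (8B, 8-aligned)
sizeof = 40, alignof = 8
data bytes 35, size 40 → padding 5

5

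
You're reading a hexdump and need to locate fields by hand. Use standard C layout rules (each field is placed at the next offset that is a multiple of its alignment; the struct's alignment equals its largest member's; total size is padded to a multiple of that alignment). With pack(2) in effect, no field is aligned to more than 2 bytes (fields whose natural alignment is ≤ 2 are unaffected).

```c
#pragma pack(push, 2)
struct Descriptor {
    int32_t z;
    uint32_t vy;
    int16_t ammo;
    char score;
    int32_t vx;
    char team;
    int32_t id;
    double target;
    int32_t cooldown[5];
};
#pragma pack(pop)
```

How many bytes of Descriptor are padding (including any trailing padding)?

0..4  z  (4B, 2-aligned)
4..8  vy  (4B, 2-aligned)
8..10  ammo  (2B, 2-aligned)
10..11  score  (1B, 1-aligned)
11..12  -- padding (1B)
12..16  vx  (4B, 2-aligned)
16..17  team  (1B, 1-aligned)
17..18  -- padding (1B)
18..22  id  (4B, 2-aligned)
22..30  target  (8B, 2-aligned)
30..50  cooldown  (20B, 2-aligned)
sizeof = 50, alignof = 2
data bytes 48, size 50 → padding 2

2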